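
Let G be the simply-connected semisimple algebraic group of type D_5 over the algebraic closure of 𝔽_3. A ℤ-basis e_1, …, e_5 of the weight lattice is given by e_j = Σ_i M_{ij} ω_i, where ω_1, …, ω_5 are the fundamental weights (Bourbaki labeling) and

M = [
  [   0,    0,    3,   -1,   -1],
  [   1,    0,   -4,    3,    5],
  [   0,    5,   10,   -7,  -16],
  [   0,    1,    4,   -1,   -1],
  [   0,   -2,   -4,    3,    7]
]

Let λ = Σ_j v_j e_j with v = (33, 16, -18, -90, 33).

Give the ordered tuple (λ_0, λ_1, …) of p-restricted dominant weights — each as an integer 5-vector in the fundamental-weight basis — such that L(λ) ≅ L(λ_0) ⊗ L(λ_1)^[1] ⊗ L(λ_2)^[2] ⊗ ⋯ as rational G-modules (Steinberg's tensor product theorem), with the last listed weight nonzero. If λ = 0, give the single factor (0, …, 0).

((0, 0, 2, 1, 1), (1, 0, 0, 0, 0))

Converting to the ω-basis (c_i = row i of M dotted with v = (33, 16, -18, -90, 33)):
  c_1 = 0·33 + 0·16 + (3)·(-18) + (-1)·(-90) + (-1)·(33) = 3
  c_2 = 1·33 + 0·16 + (-4)·(-18) + (3)·(-90) + 5·33 = 0
  c_3 = 0·33 + 5·16 + (10)·(-18) + (-7)·(-90) + (-16)·(33) = 2
  c_4 = 0·33 + 1·16 + (4)·(-18) + (-1)·(-90) + (-1)·(33) = 1
  c_5 = 0·33 + (-2)·(16) + (-4)·(-18) + (3)·(-90) + 7·33 = 1
p = 3; digits c_i = Σ_j d_{ij}·3^j, 0 ≤ d_{ij} < 3:
  c_1 = 3 = 0·3^0 + 1·3^1
  c_2 = 0
  c_3 = 2 = 2·3^0
  c_4 = 1 = 1·3^0
  c_5 = 1 = 1·3^0
λ_0 = (0, 0, 2, 1, 1)
λ_1 = (1, 0, 0, 0, 0)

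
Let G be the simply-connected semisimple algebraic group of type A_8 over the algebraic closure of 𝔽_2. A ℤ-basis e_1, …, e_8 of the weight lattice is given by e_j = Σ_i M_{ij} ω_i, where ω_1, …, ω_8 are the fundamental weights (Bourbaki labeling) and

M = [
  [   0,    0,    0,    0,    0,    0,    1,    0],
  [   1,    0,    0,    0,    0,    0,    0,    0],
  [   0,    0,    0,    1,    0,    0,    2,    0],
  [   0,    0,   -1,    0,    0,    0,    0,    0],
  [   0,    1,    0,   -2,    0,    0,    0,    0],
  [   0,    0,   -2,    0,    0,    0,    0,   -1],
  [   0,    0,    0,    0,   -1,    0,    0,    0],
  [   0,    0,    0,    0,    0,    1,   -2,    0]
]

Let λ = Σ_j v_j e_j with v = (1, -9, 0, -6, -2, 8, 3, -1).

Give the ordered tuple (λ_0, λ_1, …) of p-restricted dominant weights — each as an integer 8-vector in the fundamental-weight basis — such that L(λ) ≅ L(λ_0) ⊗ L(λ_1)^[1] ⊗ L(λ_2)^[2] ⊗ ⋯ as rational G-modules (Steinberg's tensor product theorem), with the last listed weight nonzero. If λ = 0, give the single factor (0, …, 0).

((1, 1, 0, 0, 1, 1, 0, 0), (1, 0, 0, 0, 1, 0, 1, 1))

Change of basis e → ω: c = M·v where v = (1, -9, 0, -6, -2, 8, 3, -1):
  c_1 = 0*1 + 0*-9 + 0*0 + 0*-6 + 0*-2 + 0*8 + 1*3 + 0*-1 = 3
  c_2 = 1*1 + 0*-9 + 0*0 + 0*-6 + 0*-2 + 0*8 + 0*3 + 0*-1 = 1
  c_3 = 0*1 + 0*-9 + 0*0 + 1*-6 + 0*-2 + 0*8 + 2*3 + 0*-1 = 0
  c_4 = 0*1 + 0*-9 + -1*0 + 0*-6 + 0*-2 + 0*8 + 0*3 + 0*-1 = 0
  c_5 = 0*1 + 1*-9 + 0*0 + -2*-6 + 0*-2 + 0*8 + 0*3 + 0*-1 = 3
  c_6 = 0*1 + 0*-9 + -2*0 + 0*-6 + 0*-2 + 0*8 + 0*3 + -1*-1 = 1
  c_7 = 0*1 + 0*-9 + 0*0 + 0*-6 + -1*-2 + 0*8 + 0*3 + 0*-1 = 2
  c_8 = 0*1 + 0*-9 + 0*0 + 0*-6 + 0*-2 + 1*8 + -2*3 + 0*-1 = 2
Writing each c_i in base p = 2:
  c_1 = 3 = 1·2^0 + 1·2^1
  c_2 = 1 = 1·2^0
  c_3 = 0
  c_4 = 0
  c_5 = 3 = 1·2^0 + 1·2^1
  c_6 = 1 = 1·2^0
  c_7 = 2 = 0·2^0 + 1·2^1
  c_8 = 2 = 0·2^0 + 1·2^1
λ_0 = (1, 1, 0, 0, 1, 1, 0, 0)
λ_1 = (1, 0, 0, 0, 1, 0, 1, 1)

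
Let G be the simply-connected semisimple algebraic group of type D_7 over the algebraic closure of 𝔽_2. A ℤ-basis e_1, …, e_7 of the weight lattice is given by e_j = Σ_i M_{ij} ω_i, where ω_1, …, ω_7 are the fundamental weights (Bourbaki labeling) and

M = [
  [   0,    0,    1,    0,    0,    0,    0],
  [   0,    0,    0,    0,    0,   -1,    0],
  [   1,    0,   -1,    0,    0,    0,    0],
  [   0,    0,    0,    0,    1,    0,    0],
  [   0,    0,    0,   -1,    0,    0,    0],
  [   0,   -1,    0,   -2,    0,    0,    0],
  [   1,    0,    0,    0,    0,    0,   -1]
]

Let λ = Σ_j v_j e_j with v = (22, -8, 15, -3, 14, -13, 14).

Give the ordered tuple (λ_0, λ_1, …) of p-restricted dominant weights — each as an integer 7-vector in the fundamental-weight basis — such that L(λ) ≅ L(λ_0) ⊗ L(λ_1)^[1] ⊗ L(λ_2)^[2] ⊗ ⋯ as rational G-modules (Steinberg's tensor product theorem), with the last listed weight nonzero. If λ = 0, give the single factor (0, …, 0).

((1, 1, 1, 0, 1, 0, 0), (1, 0, 1, 1, 1, 1, 0), (1, 1, 1, 1, 0, 1, 0), (1, 1, 0, 1, 0, 1, 1))

Converting to the ω-basis (c_i = row i of M dotted with v = (22, -8, 15, -3, 14, -13, 14)):
  c_1 = 0·22 + (0)·(-8) + 1·15 + (0)·(-3) + 0·14 + (0)·(-13) + 0·14 = 15
  c_2 = 0·22 + (0)·(-8) + 0·15 + (0)·(-3) + 0·14 + (-1)·(-13) + 0·14 = 13
  c_3 = 1·22 + (0)·(-8) + (-1)·(15) + (0)·(-3) + 0·14 + (0)·(-13) + 0·14 = 7
  c_4 = 0·22 + (0)·(-8) + 0·15 + (0)·(-3) + 1·14 + (0)·(-13) + 0·14 = 14
  c_5 = 0·22 + (0)·(-8) + 0·15 + (-1)·(-3) + 0·14 + (0)·(-13) + 0·14 = 3
  c_6 = 0·22 + (-1)·(-8) + 0·15 + (-2)·(-3) + 0·14 + (0)·(-13) + 0·14 = 14
  c_7 = 1·22 + (0)·(-8) + 0·15 + (0)·(-3) + 0·14 + (0)·(-13) + (-1)·(14) = 8
Expand coordinatewise in base 2:
  c_1 = 15 = 1·2^0 + 1·2^1 + 1·2^2 + 1·2^3
  c_2 = 13 = 1·2^0 + 0·2^1 + 1·2^2 + 1·2^3
  c_3 = 7 = 1·2^0 + 1·2^1 + 1·2^2
  c_4 = 14 = 0·2^0 + 1·2^1 + 1·2^2 + 1·2^3
  c_5 = 3 = 1·2^0 + 1·2^1
  c_6 = 14 = 0·2^0 + 1·2^1 + 1·2^2 + 1·2^3
  c_7 = 8 = 0·2^0 + 0·2^1 + 0·2^2 + 1·2^3
Factor λ_0 = (1, 1, 1, 0, 1, 0, 0)
Factor λ_1 = (1, 0, 1, 1, 1, 1, 0)
Factor λ_2 = (1, 1, 1, 1, 0, 1, 0)
Factor λ_3 = (1, 1, 0, 1, 0, 1, 1)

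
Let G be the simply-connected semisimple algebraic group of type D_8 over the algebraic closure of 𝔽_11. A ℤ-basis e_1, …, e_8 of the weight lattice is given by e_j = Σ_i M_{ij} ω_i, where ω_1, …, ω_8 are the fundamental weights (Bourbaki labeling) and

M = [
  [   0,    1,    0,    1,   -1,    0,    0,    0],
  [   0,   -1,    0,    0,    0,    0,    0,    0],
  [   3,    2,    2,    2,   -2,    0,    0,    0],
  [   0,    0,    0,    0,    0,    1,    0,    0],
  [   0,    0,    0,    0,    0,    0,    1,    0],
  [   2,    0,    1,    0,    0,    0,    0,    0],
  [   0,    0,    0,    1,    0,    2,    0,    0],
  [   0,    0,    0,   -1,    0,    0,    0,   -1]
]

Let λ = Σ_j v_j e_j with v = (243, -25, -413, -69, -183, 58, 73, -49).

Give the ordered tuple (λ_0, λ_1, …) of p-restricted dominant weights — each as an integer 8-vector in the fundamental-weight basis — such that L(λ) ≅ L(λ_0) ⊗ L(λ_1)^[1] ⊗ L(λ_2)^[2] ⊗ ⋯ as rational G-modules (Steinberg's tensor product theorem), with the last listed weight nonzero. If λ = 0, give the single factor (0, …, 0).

Converting to the ω-basis (c_i = row i of M dotted with v = (243, -25, -413, -69, -183, 58, 73, -49)):
  c_1 = (0)·(243) + (1)·(-25) + (0)·(-413) + (1)·(-69) + (-1)·(-183) + (0)·(58) + (0)·(73) + (0)·(-49) = 89
  c_2 = (0)·(243) + (-1)·(-25) + (0)·(-413) + (0)·(-69) + (0)·(-183) + (0)·(58) + (0)·(73) + (0)·(-49) = 25
  c_3 = (3)·(243) + (2)·(-25) + (2)·(-413) + (2)·(-69) + (-2)·(-183) + (0)·(58) + (0)·(73) + (0)·(-49) = 81
  c_4 = (0)·(243) + (0)·(-25) + (0)·(-413) + (0)·(-69) + (0)·(-183) + (1)·(58) + (0)·(73) + (0)·(-49) = 58
  c_5 = (0)·(243) + (0)·(-25) + (0)·(-413) + (0)·(-69) + (0)·(-183) + (0)·(58) + (1)·(73) + (0)·(-49) = 73
  c_6 = (2)·(243) + (0)·(-25) + (1)·(-413) + (0)·(-69) + (0)·(-183) + (0)·(58) + (0)·(73) + (0)·(-49) = 73
  c_7 = (0)·(243) + (0)·(-25) + (0)·(-413) + (1)·(-69) + (0)·(-183) + (2)·(58) + (0)·(73) + (0)·(-49) = 47
  c_8 = (0)·(243) + (0)·(-25) + (0)·(-413) + (-1)·(-69) + (0)·(-183) + (0)·(58) + (0)·(73) + (-1)·(-49) = 118
Base-11 expansion of each c_i:
  c_1 = 89 = 1·11^0 + 8·11^1
  c_2 = 25 = 3·11^0 + 2·11^1
  c_3 = 81 = 4·11^0 + 7·11^1
  c_4 = 58 = 3·11^0 + 5·11^1
  c_5 = 73 = 7·11^0 + 6·11^1
  c_6 = 73 = 7·11^0 + 6·11^1
  c_7 = 47 = 3·11^0 + 4·11^1
  c_8 = 118 = 8·11^0 + 10·11^1
Factor λ_0 = (1, 3, 4, 3, 7, 7, 3, 8)
Factor λ_1 = (8, 2, 7, 5, 6, 6, 4, 10)

((1, 3, 4, 3, 7, 7, 3, 8), (8, 2, 7, 5, 6, 6, 4, 10))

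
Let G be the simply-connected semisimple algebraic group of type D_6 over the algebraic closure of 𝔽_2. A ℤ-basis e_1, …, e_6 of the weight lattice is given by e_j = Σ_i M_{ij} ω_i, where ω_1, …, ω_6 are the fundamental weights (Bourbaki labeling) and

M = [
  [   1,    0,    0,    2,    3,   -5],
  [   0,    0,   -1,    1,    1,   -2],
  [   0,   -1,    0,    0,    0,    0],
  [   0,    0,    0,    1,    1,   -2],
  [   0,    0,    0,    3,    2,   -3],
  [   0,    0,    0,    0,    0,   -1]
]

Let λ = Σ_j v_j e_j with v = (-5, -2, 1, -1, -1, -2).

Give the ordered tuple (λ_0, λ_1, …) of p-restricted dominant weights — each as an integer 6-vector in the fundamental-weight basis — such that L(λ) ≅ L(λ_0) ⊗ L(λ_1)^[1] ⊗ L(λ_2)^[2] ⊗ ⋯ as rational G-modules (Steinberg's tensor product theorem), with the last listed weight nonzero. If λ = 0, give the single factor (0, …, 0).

Change of basis e → ω: c = M·v where v = (-5, -2, 1, -1, -1, -2):
  c_1 = (1)·(-5) + (0)·(-2) + 0·1 + (2)·(-1) + (3)·(-1) + (-5)·(-2) = 0
  c_2 = (0)·(-5) + (0)·(-2) + (-1)·(1) + (1)·(-1) + (1)·(-1) + (-2)·(-2) = 1
  c_3 = (0)·(-5) + (-1)·(-2) + 0·1 + (0)·(-1) + (0)·(-1) + (0)·(-2) = 2
  c_4 = (0)·(-5) + (0)·(-2) + 0·1 + (1)·(-1) + (1)·(-1) + (-2)·(-2) = 2
  c_5 = (0)·(-5) + (0)·(-2) + 0·1 + (3)·(-1) + (2)·(-1) + (-3)·(-2) = 1
  c_6 = (0)·(-5) + (0)·(-2) + 0·1 + (0)·(-1) + (0)·(-1) + (-1)·(-2) = 2
Writing each c_i in base p = 2:
  c_1 = 0
  c_2 = 1 = 1·2^0
  c_3 = 2 = 0·2^0 + 1·2^1
  c_4 = 2 = 0·2^0 + 1·2^1
  c_5 = 1 = 1·2^0
  c_6 = 2 = 0·2^0 + 1·2^1
λ_0 = (0, 1, 0, 0, 1, 0)
λ_1 = (0, 0, 1, 1, 0, 1)

((0, 1, 0, 0, 1, 0), (0, 0, 1, 1, 0, 1))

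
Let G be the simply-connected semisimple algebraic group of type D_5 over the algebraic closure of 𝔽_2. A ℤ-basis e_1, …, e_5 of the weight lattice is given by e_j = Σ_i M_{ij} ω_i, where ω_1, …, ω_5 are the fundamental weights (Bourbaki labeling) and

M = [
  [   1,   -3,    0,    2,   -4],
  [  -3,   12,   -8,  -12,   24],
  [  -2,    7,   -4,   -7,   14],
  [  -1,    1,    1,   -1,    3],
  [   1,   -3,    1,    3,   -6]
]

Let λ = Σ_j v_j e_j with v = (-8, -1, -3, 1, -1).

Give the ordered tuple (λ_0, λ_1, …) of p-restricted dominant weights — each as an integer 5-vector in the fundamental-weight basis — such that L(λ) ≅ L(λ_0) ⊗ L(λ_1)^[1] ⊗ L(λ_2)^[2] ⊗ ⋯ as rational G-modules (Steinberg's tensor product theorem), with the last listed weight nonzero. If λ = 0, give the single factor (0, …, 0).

In the fundamental-weight basis, λ has coordinates c = M·v (v = (-8, -1, -3, 1, -1)):
  c_1 = (1)·(-8) + (-3)·(-1) + (0)·(-3) + 2·1 + (-4)·(-1) = 1
  c_2 = (-3)·(-8) + (12)·(-1) + (-8)·(-3) + (-12)·(1) + (24)·(-1) = 0
  c_3 = (-2)·(-8) + (7)·(-1) + (-4)·(-3) + (-7)·(1) + (14)·(-1) = 0
  c_4 = (-1)·(-8) + (1)·(-1) + (1)·(-3) + (-1)·(1) + (3)·(-1) = 0
  c_5 = (1)·(-8) + (-3)·(-1) + (1)·(-3) + 3·1 + (-6)·(-1) = 1
Writing each c_i in base p = 2:
  c_1 = 1 = 1·2^0
  c_2 = 0
  c_3 = 0
  c_4 = 0
  c_5 = 1 = 1·2^0
Factor λ_0 = (1, 0, 0, 0, 1)

((1, 0, 0, 0, 1),)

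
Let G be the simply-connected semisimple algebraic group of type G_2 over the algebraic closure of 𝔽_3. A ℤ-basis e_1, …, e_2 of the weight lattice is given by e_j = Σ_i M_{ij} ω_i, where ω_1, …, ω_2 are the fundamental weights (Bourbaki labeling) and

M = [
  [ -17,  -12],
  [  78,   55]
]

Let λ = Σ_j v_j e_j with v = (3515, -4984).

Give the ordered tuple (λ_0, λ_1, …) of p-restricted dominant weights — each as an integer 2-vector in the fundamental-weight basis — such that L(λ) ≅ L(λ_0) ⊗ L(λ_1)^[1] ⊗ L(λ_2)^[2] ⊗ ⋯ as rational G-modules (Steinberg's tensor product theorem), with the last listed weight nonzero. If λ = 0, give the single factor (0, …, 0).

In the fundamental-weight basis, λ has coordinates c = M·v (v = (3515, -4984)):
  c_1 = -17*3515 + -12*-4984 = 53
  c_2 = 78*3515 + 55*-4984 = 50
p = 3; digits c_i = Σ_j d_{ij}·3^j, 0 ≤ d_{ij} < 3:
  c_1 = 53 = 2·3^0 + 2·3^1 + 2·3^2 + 1·3^3
  c_2 = 50 = 2·3^0 + 1·3^1 + 2·3^2 + 1·3^3
Factor λ_0 = (2, 2)
Factor λ_1 = (2, 1)
Factor λ_2 = (2, 2)
Factor λ_3 = (1, 1)

((2, 2), (2, 1), (2, 2), (1, 1))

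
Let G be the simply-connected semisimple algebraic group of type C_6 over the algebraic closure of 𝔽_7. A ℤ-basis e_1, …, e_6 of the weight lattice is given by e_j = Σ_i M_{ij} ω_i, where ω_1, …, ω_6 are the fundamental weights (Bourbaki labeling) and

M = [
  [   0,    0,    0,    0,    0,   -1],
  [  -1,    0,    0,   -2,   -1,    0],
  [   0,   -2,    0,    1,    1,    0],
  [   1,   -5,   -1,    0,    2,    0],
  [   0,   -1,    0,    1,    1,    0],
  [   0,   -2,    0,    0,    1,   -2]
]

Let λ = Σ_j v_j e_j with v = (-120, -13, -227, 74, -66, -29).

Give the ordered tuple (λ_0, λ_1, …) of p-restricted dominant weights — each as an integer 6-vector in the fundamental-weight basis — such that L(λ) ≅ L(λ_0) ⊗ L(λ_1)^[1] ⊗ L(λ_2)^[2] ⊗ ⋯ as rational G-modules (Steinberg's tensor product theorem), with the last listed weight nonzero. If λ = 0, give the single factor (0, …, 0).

In the fundamental-weight basis, λ has coordinates c = M·v (v = (-120, -13, -227, 74, -66, -29)):
  c_1 = 0*-120 + 0*-13 + 0*-227 + 0*74 + 0*-66 + -1*-29 = 29
  c_2 = -1*-120 + 0*-13 + 0*-227 + -2*74 + -1*-66 + 0*-29 = 38
  c_3 = 0*-120 + -2*-13 + 0*-227 + 1*74 + 1*-66 + 0*-29 = 34
  c_4 = 1*-120 + -5*-13 + -1*-227 + 0*74 + 2*-66 + 0*-29 = 40
  c_5 = 0*-120 + -1*-13 + 0*-227 + 1*74 + 1*-66 + 0*-29 = 21
  c_6 = 0*-120 + -2*-13 + 0*-227 + 0*74 + 1*-66 + -2*-29 = 18
p = 7; digits c_i = Σ_j d_{ij}·7^j, 0 ≤ d_{ij} < 7:
  c_1 = 29 = 1·7^0 + 4·7^1
  c_2 = 38 = 3·7^0 + 5·7^1
  c_3 = 34 = 6·7^0 + 4·7^1
  c_4 = 40 = 5·7^0 + 5·7^1
  c_5 = 21 = 0·7^0 + 3·7^1
  c_6 = 18 = 4·7^0 + 2·7^1
Factor λ_0 = (1, 3, 6, 5, 0, 4)
Factor λ_1 = (4, 5, 4, 5, 3, 2)

((1, 3, 6, 5, 0, 4), (4, 5, 4, 5, 3, 2))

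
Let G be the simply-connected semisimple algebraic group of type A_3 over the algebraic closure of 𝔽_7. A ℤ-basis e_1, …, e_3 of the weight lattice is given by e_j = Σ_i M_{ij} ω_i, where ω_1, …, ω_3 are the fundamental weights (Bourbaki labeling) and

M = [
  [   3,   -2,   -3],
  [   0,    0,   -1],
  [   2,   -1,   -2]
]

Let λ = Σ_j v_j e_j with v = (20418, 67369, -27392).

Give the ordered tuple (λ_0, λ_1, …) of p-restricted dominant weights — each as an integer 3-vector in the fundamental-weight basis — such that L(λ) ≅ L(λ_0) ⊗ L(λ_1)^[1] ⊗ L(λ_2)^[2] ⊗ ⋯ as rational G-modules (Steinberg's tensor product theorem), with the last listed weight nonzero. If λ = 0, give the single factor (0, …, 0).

Compute c_i = Σ_j M_{ij} v_j with v = (20418, 67369, -27392):
  c_1 = 3*20418 + -2*67369 + -3*-27392 = 8692
  c_2 = 0*20418 + 0*67369 + -1*-27392 = 27392
  c_3 = 2*20418 + -1*67369 + -2*-27392 = 28251
Expand coordinatewise in base 7:
  c_1 = 8692 = 5·7^0 + 2·7^1 + 2·7^2 + 4·7^3 + 3·7^4
  c_2 = 27392 = 1·7^0 + 0·7^1 + 6·7^2 + 2·7^3 + 4·7^4 + 1·7^5
  c_3 = 28251 = 6·7^0 + 3·7^1 + 2·7^2 + 5·7^3 + 4·7^4 + 1·7^5
λ_0 = (5, 1, 6)
λ_1 = (2, 0, 3)
λ_2 = (2, 6, 2)
λ_3 = (4, 2, 5)
λ_4 = (3, 4, 4)
λ_5 = (0, 1, 1)

((5, 1, 6), (2, 0, 3), (2, 6, 2), (4, 2, 5), (3, 4, 4), (0, 1, 1))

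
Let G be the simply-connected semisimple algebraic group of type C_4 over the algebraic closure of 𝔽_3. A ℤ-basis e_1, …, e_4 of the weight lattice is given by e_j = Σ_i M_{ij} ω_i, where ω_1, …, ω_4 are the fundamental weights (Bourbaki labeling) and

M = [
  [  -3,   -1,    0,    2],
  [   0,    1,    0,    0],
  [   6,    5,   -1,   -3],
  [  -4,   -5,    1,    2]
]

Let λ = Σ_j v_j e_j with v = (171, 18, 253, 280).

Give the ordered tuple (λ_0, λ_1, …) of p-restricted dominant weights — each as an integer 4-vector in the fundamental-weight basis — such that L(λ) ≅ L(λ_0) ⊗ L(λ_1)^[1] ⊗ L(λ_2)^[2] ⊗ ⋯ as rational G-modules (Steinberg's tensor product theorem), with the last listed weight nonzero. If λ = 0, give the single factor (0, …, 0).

((2, 0, 2, 0), (0, 0, 1, 1), (0, 2, 2, 1), (1, 0, 0, 1))

Converting to the ω-basis (c_i = row i of M dotted with v = (171, 18, 253, 280)):
  c_1 = (-3)·(171) + (-1)·(18) + 0·253 + 2·280 = 29
  c_2 = 0·171 + 1·18 + 0·253 + 0·280 = 18
  c_3 = 6·171 + 5·18 + (-1)·(253) + (-3)·(280) = 23
  c_4 = (-4)·(171) + (-5)·(18) + 1·253 + 2·280 = 39
Writing each c_i in base p = 3:
  c_1 = 29 = 2·3^0 + 0·3^1 + 0·3^2 + 1·3^3
  c_2 = 18 = 0·3^0 + 0·3^1 + 2·3^2
  c_3 = 23 = 2·3^0 + 1·3^1 + 2·3^2
  c_4 = 39 = 0·3^0 + 1·3^1 + 1·3^2 + 1·3^3
λ_0 = (2, 0, 2, 0)
λ_1 = (0, 0, 1, 1)
λ_2 = (0, 2, 2, 1)
λ_3 = (1, 0, 0, 1)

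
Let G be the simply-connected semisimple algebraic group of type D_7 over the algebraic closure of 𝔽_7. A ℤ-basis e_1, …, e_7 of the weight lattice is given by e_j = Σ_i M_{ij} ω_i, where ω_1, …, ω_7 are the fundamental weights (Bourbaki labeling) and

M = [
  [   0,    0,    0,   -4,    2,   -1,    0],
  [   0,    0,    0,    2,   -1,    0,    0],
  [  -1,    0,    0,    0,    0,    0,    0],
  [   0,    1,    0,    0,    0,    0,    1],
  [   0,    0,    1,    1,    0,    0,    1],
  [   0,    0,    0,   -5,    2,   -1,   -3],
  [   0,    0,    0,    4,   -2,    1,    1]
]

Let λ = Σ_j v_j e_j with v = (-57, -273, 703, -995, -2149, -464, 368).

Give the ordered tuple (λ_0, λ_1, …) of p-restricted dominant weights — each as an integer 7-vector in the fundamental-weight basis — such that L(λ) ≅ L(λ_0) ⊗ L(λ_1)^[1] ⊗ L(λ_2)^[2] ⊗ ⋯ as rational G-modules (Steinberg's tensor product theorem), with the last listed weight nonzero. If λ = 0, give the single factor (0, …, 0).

Change of basis e → ω: c = M·v where v = (-57, -273, 703, -995, -2149, -464, 368):
  c_1 = 0*-57 + 0*-273 + 0*703 + -4*-995 + 2*-2149 + -1*-464 + 0*368 = 146
  c_2 = 0*-57 + 0*-273 + 0*703 + 2*-995 + -1*-2149 + 0*-464 + 0*368 = 159
  c_3 = -1*-57 + 0*-273 + 0*703 + 0*-995 + 0*-2149 + 0*-464 + 0*368 = 57
  c_4 = 0*-57 + 1*-273 + 0*703 + 0*-995 + 0*-2149 + 0*-464 + 1*368 = 95
  c_5 = 0*-57 + 0*-273 + 1*703 + 1*-995 + 0*-2149 + 0*-464 + 1*368 = 76
  c_6 = 0*-57 + 0*-273 + 0*703 + -5*-995 + 2*-2149 + -1*-464 + -3*368 = 37
  c_7 = 0*-57 + 0*-273 + 0*703 + 4*-995 + -2*-2149 + 1*-464 + 1*368 = 222
Base-7 expansion of each c_i:
  c_1 = 146 = 6·7^0 + 6·7^1 + 2·7^2
  c_2 = 159 = 5·7^0 + 1·7^1 + 3·7^2
  c_3 = 57 = 1·7^0 + 1·7^1 + 1·7^2
  c_4 = 95 = 4·7^0 + 6·7^1 + 1·7^2
  c_5 = 76 = 6·7^0 + 3·7^1 + 1·7^2
  c_6 = 37 = 2·7^0 + 5·7^1
  c_7 = 222 = 5·7^0 + 3·7^1 + 4·7^2
p-restricted factor λ_0 = (6, 5, 1, 4, 6, 2, 5)
p-restricted factor λ_1 = (6, 1, 1, 6, 3, 5, 3)
p-restricted factor λ_2 = (2, 3, 1, 1, 1, 0, 4)

((6, 5, 1, 4, 6, 2, 5), (6, 1, 1, 6, 3, 5, 3), (2, 3, 1, 1, 1, 0, 4))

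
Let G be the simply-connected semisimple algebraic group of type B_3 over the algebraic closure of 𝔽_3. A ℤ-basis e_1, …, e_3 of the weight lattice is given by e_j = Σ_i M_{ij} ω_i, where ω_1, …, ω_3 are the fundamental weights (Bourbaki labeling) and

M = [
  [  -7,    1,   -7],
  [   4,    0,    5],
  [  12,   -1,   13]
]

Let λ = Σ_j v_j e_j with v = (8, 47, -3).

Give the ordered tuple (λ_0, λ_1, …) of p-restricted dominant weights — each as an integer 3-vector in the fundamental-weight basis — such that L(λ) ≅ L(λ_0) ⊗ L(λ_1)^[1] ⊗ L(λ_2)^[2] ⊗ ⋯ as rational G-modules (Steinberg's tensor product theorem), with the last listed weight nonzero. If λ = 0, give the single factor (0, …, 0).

Change of basis e → ω: c = M·v where v = (8, 47, -3):
  c_1 = -7*8 + 1*47 + -7*-3 = 12
  c_2 = 4*8 + 0*47 + 5*-3 = 17
  c_3 = 12*8 + -1*47 + 13*-3 = 10
Expand coordinatewise in base 3:
  c_1 = 12 = 0·3^0 + 1·3^1 + 1·3^2
  c_2 = 17 = 2·3^0 + 2·3^1 + 1·3^2
  c_3 = 10 = 1·3^0 + 0·3^1 + 1·3^2
p-restricted factor λ_0 = (0, 2, 1)
p-restricted factor λ_1 = (1, 2, 0)
p-restricted factor λ_2 = (1, 1, 1)

((0, 2, 1), (1, 2, 0), (1, 1, 1))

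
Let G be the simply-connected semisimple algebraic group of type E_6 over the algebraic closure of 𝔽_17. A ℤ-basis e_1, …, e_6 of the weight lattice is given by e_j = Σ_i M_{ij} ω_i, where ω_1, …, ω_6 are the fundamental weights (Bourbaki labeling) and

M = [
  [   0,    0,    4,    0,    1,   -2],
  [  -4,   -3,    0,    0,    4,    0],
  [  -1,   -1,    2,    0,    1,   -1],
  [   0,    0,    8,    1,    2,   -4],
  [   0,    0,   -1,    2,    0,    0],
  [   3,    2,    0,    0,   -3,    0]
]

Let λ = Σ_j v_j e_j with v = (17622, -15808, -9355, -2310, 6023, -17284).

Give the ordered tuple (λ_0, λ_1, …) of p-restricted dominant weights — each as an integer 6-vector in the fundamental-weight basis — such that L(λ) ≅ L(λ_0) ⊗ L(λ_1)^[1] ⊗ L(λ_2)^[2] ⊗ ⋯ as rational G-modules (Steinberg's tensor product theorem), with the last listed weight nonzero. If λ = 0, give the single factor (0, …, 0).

((9, 8, 12, 3, 9, 2), (16, 9, 10, 16, 6, 0), (10, 3, 9, 13, 16, 11))

Change of basis e → ω: c = M·v where v = (17622, -15808, -9355, -2310, 6023, -17284):
  c_1 = (0)·(17622) + (0)·(-15808) + (4)·(-9355) + (0)·(-2310) + (1)·(6023) + (-2)·(-17284) = 3171
  c_2 = (-4)·(17622) + (-3)·(-15808) + (0)·(-9355) + (0)·(-2310) + (4)·(6023) + (0)·(-17284) = 1028
  c_3 = (-1)·(17622) + (-1)·(-15808) + (2)·(-9355) + (0)·(-2310) + (1)·(6023) + (-1)·(-17284) = 2783
  c_4 = (0)·(17622) + (0)·(-15808) + (8)·(-9355) + (1)·(-2310) + (2)·(6023) + (-4)·(-17284) = 4032
  c_5 = (0)·(17622) + (0)·(-15808) + (-1)·(-9355) + (2)·(-2310) + (0)·(6023) + (0)·(-17284) = 4735
  c_6 = (3)·(17622) + (2)·(-15808) + (0)·(-9355) + (0)·(-2310) + (-3)·(6023) + (0)·(-17284) = 3181
Writing each c_i in base p = 17:
  c_1 = 3171 = 9·17^0 + 16·17^1 + 10·17^2
  c_2 = 1028 = 8·17^0 + 9·17^1 + 3·17^2
  c_3 = 2783 = 12·17^0 + 10·17^1 + 9·17^2
  c_4 = 4032 = 3·17^0 + 16·17^1 + 13·17^2
  c_5 = 4735 = 9·17^0 + 6·17^1 + 16·17^2
  c_6 = 3181 = 2·17^0 + 0·17^1 + 11·17^2
λ_0 = (9, 8, 12, 3, 9, 2)
λ_1 = (16, 9, 10, 16, 6, 0)
λ_2 = (10, 3, 9, 13, 16, 11)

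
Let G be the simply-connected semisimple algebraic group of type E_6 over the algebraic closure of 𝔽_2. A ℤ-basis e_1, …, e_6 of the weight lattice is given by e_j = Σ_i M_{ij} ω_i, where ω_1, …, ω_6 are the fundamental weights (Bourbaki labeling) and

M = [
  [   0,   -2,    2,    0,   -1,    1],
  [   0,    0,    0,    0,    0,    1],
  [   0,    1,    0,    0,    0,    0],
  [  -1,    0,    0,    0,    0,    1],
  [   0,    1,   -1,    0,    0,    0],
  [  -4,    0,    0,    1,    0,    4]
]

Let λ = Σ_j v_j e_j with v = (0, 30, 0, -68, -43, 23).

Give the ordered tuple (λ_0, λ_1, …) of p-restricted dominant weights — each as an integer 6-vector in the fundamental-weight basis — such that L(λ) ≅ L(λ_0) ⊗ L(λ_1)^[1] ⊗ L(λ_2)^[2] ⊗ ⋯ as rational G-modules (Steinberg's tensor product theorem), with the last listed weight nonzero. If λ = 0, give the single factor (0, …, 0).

((0, 1, 0, 1, 0, 0), (1, 1, 1, 1, 1, 0), (1, 1, 1, 1, 1, 0), (0, 0, 1, 0, 1, 1), (0, 1, 1, 1, 1, 1))

Change of basis e → ω: c = M·v where v = (0, 30, 0, -68, -43, 23):
  c_1 = (0)·(0) + (-2)·(30) + (2)·(0) + (0)·(-68) + (-1)·(-43) + (1)·(23) = 6
  c_2 = (0)·(0) + (0)·(30) + (0)·(0) + (0)·(-68) + (0)·(-43) + (1)·(23) = 23
  c_3 = (0)·(0) + (1)·(30) + (0)·(0) + (0)·(-68) + (0)·(-43) + (0)·(23) = 30
  c_4 = (-1)·(0) + (0)·(30) + (0)·(0) + (0)·(-68) + (0)·(-43) + (1)·(23) = 23
  c_5 = (0)·(0) + (1)·(30) + (-1)·(0) + (0)·(-68) + (0)·(-43) + (0)·(23) = 30
  c_6 = (-4)·(0) + (0)·(30) + (0)·(0) + (1)·(-68) + (0)·(-43) + (4)·(23) = 24
Base-2 expansion of each c_i:
  c_1 = 6 = 0·2^0 + 1·2^1 + 1·2^2
  c_2 = 23 = 1·2^0 + 1·2^1 + 1·2^2 + 0·2^3 + 1·2^4
  c_3 = 30 = 0·2^0 + 1·2^1 + 1·2^2 + 1·2^3 + 1·2^4
  c_4 = 23 = 1·2^0 + 1·2^1 + 1·2^2 + 0·2^3 + 1·2^4
  c_5 = 30 = 0·2^0 + 1·2^1 + 1·2^2 + 1·2^3 + 1·2^4
  c_6 = 24 = 0·2^0 + 0·2^1 + 0·2^2 + 1·2^3 + 1·2^4
λ_0 = (0, 1, 0, 1, 0, 0)
λ_1 = (1, 1, 1, 1, 1, 0)
λ_2 = (1, 1, 1, 1, 1, 0)
λ_3 = (0, 0, 1, 0, 1, 1)
λ_4 = (0, 1, 1, 1, 1, 1)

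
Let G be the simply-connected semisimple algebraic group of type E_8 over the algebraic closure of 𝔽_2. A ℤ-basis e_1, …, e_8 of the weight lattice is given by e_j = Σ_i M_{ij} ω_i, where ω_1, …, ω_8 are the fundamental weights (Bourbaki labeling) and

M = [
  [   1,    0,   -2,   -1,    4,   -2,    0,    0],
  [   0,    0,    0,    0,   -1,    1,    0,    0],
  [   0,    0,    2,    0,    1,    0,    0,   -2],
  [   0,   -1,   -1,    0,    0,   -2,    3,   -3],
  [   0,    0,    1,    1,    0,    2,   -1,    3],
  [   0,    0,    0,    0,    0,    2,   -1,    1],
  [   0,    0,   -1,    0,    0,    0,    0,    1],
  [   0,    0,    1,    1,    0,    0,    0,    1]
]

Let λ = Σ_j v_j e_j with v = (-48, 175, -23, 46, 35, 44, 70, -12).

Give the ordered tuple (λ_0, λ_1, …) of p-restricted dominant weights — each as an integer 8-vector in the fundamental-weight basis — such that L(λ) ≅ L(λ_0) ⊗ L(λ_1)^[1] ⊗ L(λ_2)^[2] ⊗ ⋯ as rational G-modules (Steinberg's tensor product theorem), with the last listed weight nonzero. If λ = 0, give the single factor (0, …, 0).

Change of basis e → ω: c = M·v where v = (-48, 175, -23, 46, 35, 44, 70, -12):
  c_1 = 1*-48 + 0*175 + -2*-23 + -1*46 + 4*35 + -2*44 + 0*70 + 0*-12 = 4
  c_2 = 0*-48 + 0*175 + 0*-23 + 0*46 + -1*35 + 1*44 + 0*70 + 0*-12 = 9
  c_3 = 0*-48 + 0*175 + 2*-23 + 0*46 + 1*35 + 0*44 + 0*70 + -2*-12 = 13
  c_4 = 0*-48 + -1*175 + -1*-23 + 0*46 + 0*35 + -2*44 + 3*70 + -3*-12 = 6
  c_5 = 0*-48 + 0*175 + 1*-23 + 1*46 + 0*35 + 2*44 + -1*70 + 3*-12 = 5
  c_6 = 0*-48 + 0*175 + 0*-23 + 0*46 + 0*35 + 2*44 + -1*70 + 1*-12 = 6
  c_7 = 0*-48 + 0*175 + -1*-23 + 0*46 + 0*35 + 0*44 + 0*70 + 1*-12 = 11
  c_8 = 0*-48 + 0*175 + 1*-23 + 1*46 + 0*35 + 0*44 + 0*70 + 1*-12 = 11
p = 2; digits c_i = Σ_j d_{ij}·2^j, 0 ≤ d_{ij} < 2:
  c_1 = 4 = 0·2^0 + 0·2^1 + 1·2^2
  c_2 = 9 = 1·2^0 + 0·2^1 + 0·2^2 + 1·2^3
  c_3 = 13 = 1·2^0 + 0·2^1 + 1·2^2 + 1·2^3
  c_4 = 6 = 0·2^0 + 1·2^1 + 1·2^2
  c_5 = 5 = 1·2^0 + 0·2^1 + 1·2^2
  c_6 = 6 = 0·2^0 + 1·2^1 + 1·2^2
  c_7 = 11 = 1·2^0 + 1·2^1 + 0·2^2 + 1·2^3
  c_8 = 11 = 1·2^0 + 1·2^1 + 0·2^2 + 1·2^3
p-restricted factor λ_0 = (0, 1, 1, 0, 1, 0, 1, 1)
p-restricted factor λ_1 = (0, 0, 0, 1, 0, 1, 1, 1)
p-restricted factor λ_2 = (1, 0, 1, 1, 1, 1, 0, 0)
p-restricted factor λ_3 = (0, 1, 1, 0, 0, 0, 1, 1)

((0, 1, 1, 0, 1, 0, 1, 1), (0, 0, 0, 1, 0, 1, 1, 1), (1, 0, 1, 1, 1, 1, 0, 0), (0, 1, 1, 0, 0, 0, 1, 1))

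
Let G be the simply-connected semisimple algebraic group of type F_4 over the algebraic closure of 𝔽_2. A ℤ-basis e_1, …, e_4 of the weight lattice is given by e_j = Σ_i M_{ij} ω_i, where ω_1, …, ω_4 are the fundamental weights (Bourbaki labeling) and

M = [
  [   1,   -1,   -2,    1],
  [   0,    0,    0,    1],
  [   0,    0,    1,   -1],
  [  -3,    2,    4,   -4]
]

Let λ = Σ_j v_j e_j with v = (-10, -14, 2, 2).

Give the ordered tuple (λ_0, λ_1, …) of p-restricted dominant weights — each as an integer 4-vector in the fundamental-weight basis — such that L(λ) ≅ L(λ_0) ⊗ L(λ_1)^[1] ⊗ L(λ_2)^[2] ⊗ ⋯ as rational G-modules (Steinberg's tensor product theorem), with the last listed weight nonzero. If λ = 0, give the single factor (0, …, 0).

Converting to the ω-basis (c_i = row i of M dotted with v = (-10, -14, 2, 2)):
  c_1 = (1)·(-10) + (-1)·(-14) + (-2)·(2) + (1)·(2) = 2
  c_2 = (0)·(-10) + (0)·(-14) + (0)·(2) + (1)·(2) = 2
  c_3 = (0)·(-10) + (0)·(-14) + (1)·(2) + (-1)·(2) = 0
  c_4 = (-3)·(-10) + (2)·(-14) + (4)·(2) + (-4)·(2) = 2
Base-2 expansion of each c_i:
  c_1 = 2 = 0·2^0 + 1·2^1
  c_2 = 2 = 0·2^0 + 1·2^1
  c_3 = 0
  c_4 = 2 = 0·2^0 + 1·2^1
p-restricted factor λ_0 = (0, 0, 0, 0)
p-restricted factor λ_1 = (1, 1, 0, 1)

((0, 0, 0, 0), (1, 1, 0, 1))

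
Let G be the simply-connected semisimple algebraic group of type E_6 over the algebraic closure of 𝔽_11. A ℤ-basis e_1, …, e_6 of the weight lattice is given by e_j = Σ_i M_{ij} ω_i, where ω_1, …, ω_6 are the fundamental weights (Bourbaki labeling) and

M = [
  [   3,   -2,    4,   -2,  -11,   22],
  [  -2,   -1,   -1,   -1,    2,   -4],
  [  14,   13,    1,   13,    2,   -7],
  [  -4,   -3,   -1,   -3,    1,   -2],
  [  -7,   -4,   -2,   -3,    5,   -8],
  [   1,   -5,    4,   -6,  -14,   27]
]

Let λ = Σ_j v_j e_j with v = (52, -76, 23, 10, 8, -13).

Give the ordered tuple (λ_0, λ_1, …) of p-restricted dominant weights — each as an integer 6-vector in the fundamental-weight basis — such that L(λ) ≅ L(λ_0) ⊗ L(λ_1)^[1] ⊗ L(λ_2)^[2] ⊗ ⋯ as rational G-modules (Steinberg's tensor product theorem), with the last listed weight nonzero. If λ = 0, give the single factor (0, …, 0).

Change of basis e → ω: c = M·v where v = (52, -76, 23, 10, 8, -13):
  c_1 = 3*52 + -2*-76 + 4*23 + -2*10 + -11*8 + 22*-13 = 6
  c_2 = -2*52 + -1*-76 + -1*23 + -1*10 + 2*8 + -4*-13 = 7
  c_3 = 14*52 + 13*-76 + 1*23 + 13*10 + 2*8 + -7*-13 = 0
  c_4 = -4*52 + -3*-76 + -1*23 + -3*10 + 1*8 + -2*-13 = 1
  c_5 = -7*52 + -4*-76 + -2*23 + -3*10 + 5*8 + -8*-13 = 8
  c_6 = 1*52 + -5*-76 + 4*23 + -6*10 + -14*8 + 27*-13 = 1
p = 11; digits c_i = Σ_j d_{ij}·11^j, 0 ≤ d_{ij} < 11:
  c_1 = 6 = 6·11^0
  c_2 = 7 = 7·11^0
  c_3 = 0
  c_4 = 1 = 1·11^0
  c_5 = 8 = 8·11^0
  c_6 = 1 = 1·11^0
λ_0 = (6, 7, 0, 1, 8, 1)

((6, 7, 0, 1, 8, 1),)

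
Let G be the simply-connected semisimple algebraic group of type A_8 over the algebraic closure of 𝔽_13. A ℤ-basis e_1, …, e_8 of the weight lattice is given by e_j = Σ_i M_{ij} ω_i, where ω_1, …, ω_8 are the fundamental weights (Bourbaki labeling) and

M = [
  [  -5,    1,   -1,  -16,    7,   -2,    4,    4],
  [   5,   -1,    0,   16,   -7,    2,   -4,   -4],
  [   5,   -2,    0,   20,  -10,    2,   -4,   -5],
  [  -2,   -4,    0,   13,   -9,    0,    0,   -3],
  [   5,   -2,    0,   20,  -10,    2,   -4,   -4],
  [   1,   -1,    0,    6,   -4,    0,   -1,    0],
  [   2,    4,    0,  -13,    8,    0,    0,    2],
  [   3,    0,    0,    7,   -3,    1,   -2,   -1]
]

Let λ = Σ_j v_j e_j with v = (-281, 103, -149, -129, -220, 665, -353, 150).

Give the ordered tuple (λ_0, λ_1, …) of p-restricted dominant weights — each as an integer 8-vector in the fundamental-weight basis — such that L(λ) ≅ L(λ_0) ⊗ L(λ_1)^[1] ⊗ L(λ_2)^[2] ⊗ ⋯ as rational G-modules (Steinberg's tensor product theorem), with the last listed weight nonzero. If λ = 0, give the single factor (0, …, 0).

Compute c_i = Σ_j M_{ij} v_j with v = (-281, 103, -149, -129, -220, 665, -353, 150):
  c_1 = -5*-281 + 1*103 + -1*-149 + -16*-129 + 7*-220 + -2*665 + 4*-353 + 4*150 = 39
  c_2 = 5*-281 + -1*103 + 0*-149 + 16*-129 + -7*-220 + 2*665 + -4*-353 + -4*150 = 110
  c_3 = 5*-281 + -2*103 + 0*-149 + 20*-129 + -10*-220 + 2*665 + -4*-353 + -5*150 = 1
  c_4 = -2*-281 + -4*103 + 0*-149 + 13*-129 + -9*-220 + 0*665 + 0*-353 + -3*150 = 3
  c_5 = 5*-281 + -2*103 + 0*-149 + 20*-129 + -10*-220 + 2*665 + -4*-353 + -4*150 = 151
  c_6 = 1*-281 + -1*103 + 0*-149 + 6*-129 + -4*-220 + 0*665 + -1*-353 + 0*150 = 75
  c_7 = 2*-281 + 4*103 + 0*-149 + -13*-129 + 8*-220 + 0*665 + 0*-353 + 2*150 = 67
  c_8 = 3*-281 + 0*103 + 0*-149 + 7*-129 + -3*-220 + 1*665 + -2*-353 + -1*150 = 135
Writing each c_i in base p = 13:
  c_1 = 39 = 0·13^0 + 3·13^1
  c_2 = 110 = 6·13^0 + 8·13^1
  c_3 = 1 = 1·13^0
  c_4 = 3 = 3·13^0
  c_5 = 151 = 8·13^0 + 11·13^1
  c_6 = 75 = 10·13^0 + 5·13^1
  c_7 = 67 = 2·13^0 + 5·13^1
  c_8 = 135 = 5·13^0 + 10·13^1
λ_0 = (0, 6, 1, 3, 8, 10, 2, 5)
λ_1 = (3, 8, 0, 0, 11, 5, 5, 10)

((0, 6, 1, 3, 8, 10, 2, 5), (3, 8, 0, 0, 11, 5, 5, 10))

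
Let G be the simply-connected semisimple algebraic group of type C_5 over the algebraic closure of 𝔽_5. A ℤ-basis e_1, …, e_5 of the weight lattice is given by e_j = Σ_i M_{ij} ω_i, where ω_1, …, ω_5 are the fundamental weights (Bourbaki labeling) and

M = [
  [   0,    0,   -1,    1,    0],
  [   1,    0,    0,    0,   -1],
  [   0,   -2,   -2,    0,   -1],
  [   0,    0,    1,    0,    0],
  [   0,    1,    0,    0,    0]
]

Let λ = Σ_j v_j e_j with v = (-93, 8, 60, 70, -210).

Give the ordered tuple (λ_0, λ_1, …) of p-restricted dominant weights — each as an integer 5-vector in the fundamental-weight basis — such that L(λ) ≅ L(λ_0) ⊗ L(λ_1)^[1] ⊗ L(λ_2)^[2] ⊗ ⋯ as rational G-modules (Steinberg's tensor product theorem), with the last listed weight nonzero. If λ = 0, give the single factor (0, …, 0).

((0, 2, 4, 0, 3), (2, 3, 4, 2, 1), (0, 4, 2, 2, 0))

ω-coordinates c = M·v, v = (-93, 8, 60, 70, -210):
  c_1 = 0*-93 + 0*8 + -1*60 + 1*70 + 0*-210 = 10
  c_2 = 1*-93 + 0*8 + 0*60 + 0*70 + -1*-210 = 117
  c_3 = 0*-93 + -2*8 + -2*60 + 0*70 + -1*-210 = 74
  c_4 = 0*-93 + 0*8 + 1*60 + 0*70 + 0*-210 = 60
  c_5 = 0*-93 + 1*8 + 0*60 + 0*70 + 0*-210 = 8
Base-5 expansion of each c_i:
  c_1 = 10 = 0·5^0 + 2·5^1
  c_2 = 117 = 2·5^0 + 3·5^1 + 4·5^2
  c_3 = 74 = 4·5^0 + 4·5^1 + 2·5^2
  c_4 = 60 = 0·5^0 + 2·5^1 + 2·5^2
  c_5 = 8 = 3·5^0 + 1·5^1
λ_0 = (0, 2, 4, 0, 3)
λ_1 = (2, 3, 4, 2, 1)
λ_2 = (0, 4, 2, 2, 0)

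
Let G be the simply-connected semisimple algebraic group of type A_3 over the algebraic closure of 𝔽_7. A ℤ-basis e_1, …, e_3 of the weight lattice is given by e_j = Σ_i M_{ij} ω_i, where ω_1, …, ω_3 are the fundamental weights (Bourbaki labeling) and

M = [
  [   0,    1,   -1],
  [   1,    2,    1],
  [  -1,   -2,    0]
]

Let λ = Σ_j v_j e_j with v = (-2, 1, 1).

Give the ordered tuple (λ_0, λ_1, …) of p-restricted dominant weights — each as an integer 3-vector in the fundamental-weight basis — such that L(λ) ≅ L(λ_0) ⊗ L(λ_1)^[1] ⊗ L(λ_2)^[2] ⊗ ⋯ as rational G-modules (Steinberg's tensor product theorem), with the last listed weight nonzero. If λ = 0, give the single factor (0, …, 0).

Compute c_i = Σ_j M_{ij} v_j with v = (-2, 1, 1):
  c_1 = (0)·(-2) + (1)·(1) + (-1)·(1) = 0
  c_2 = (1)·(-2) + (2)·(1) + (1)·(1) = 1
  c_3 = (-1)·(-2) + (-2)·(1) + (0)·(1) = 0
Expand coordinatewise in base 7:
  c_1 = 0
  c_2 = 1 = 1·7^0
  c_3 = 0
p-restricted factor λ_0 = (0, 1, 0)

((0, 1, 0),)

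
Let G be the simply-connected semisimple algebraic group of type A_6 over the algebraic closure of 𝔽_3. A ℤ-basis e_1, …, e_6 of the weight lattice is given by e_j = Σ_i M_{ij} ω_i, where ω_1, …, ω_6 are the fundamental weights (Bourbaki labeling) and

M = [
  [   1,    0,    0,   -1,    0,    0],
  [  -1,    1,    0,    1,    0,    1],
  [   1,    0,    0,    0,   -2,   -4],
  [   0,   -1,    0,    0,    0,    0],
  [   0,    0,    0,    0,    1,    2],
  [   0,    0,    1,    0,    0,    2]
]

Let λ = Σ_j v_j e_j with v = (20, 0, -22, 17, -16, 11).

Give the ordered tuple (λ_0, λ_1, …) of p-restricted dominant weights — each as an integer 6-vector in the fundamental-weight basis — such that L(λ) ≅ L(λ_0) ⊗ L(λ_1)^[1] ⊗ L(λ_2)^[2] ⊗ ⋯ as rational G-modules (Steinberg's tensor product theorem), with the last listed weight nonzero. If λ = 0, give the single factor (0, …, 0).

((0, 2, 2, 0, 0, 0), (1, 2, 2, 0, 2, 0))

ω-coordinates c = M·v, v = (20, 0, -22, 17, -16, 11):
  c_1 = 1*20 + 0*0 + 0*-22 + -1*17 + 0*-16 + 0*11 = 3
  c_2 = -1*20 + 1*0 + 0*-22 + 1*17 + 0*-16 + 1*11 = 8
  c_3 = 1*20 + 0*0 + 0*-22 + 0*17 + -2*-16 + -4*11 = 8
  c_4 = 0*20 + -1*0 + 0*-22 + 0*17 + 0*-16 + 0*11 = 0
  c_5 = 0*20 + 0*0 + 0*-22 + 0*17 + 1*-16 + 2*11 = 6
  c_6 = 0*20 + 0*0 + 1*-22 + 0*17 + 0*-16 + 2*11 = 0
Expand coordinatewise in base 3:
  c_1 = 3 = 0·3^0 + 1·3^1
  c_2 = 8 = 2·3^0 + 2·3^1
  c_3 = 8 = 2·3^0 + 2·3^1
  c_4 = 0
  c_5 = 6 = 0·3^0 + 2·3^1
  c_6 = 0
p-restricted factor λ_0 = (0, 2, 2, 0, 0, 0)
p-restricted factor λ_1 = (1, 2, 2, 0, 2, 0)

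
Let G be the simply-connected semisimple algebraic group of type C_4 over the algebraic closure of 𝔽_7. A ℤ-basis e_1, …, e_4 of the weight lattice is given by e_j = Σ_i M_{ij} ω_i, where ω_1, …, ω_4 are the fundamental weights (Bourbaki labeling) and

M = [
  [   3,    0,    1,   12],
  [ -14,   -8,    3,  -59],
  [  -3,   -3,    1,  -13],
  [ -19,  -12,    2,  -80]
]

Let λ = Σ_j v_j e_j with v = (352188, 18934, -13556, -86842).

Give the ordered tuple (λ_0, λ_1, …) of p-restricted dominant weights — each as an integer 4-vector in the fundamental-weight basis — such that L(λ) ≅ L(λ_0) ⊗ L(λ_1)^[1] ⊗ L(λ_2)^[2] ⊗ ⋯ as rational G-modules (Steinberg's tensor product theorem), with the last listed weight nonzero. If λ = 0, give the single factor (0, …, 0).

In the fundamental-weight basis, λ has coordinates c = M·v (v = (352188, 18934, -13556, -86842)):
  c_1 = 3·352188 + 0·18934 + (1)·(-13556) + (12)·(-86842) = 904
  c_2 = (-14)·(352188) + (-8)·(18934) + (3)·(-13556) + (-59)·(-86842) = 906
  c_3 = (-3)·(352188) + (-3)·(18934) + (1)·(-13556) + (-13)·(-86842) = 2024
  c_4 = (-19)·(352188) + (-12)·(18934) + (2)·(-13556) + (-80)·(-86842) = 1468
Writing each c_i in base p = 7:
  c_1 = 904 = 1·7^0 + 3·7^1 + 4·7^2 + 2·7^3
  c_2 = 906 = 3·7^0 + 3·7^1 + 4·7^2 + 2·7^3
  c_3 = 2024 = 1·7^0 + 2·7^1 + 6·7^2 + 5·7^3
  c_4 = 1468 = 5·7^0 + 6·7^1 + 1·7^2 + 4·7^3
λ_0 = (1, 3, 1, 5)
λ_1 = (3, 3, 2, 6)
λ_2 = (4, 4, 6, 1)
λ_3 = (2, 2, 5, 4)

((1, 3, 1, 5), (3, 3, 2, 6), (4, 4, 6, 1), (2, 2, 5, 4))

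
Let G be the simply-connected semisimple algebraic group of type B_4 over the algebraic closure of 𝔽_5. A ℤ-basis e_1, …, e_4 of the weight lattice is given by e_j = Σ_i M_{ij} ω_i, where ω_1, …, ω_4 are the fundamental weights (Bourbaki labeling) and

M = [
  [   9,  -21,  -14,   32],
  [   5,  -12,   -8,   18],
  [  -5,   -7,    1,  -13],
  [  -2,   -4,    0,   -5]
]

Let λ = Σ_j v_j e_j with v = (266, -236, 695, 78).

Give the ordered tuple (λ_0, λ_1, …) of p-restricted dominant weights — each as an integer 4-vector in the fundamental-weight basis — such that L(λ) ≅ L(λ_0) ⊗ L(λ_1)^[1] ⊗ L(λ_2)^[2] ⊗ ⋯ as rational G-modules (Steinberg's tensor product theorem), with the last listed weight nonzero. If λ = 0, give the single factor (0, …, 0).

Change of basis e → ω: c = M·v where v = (266, -236, 695, 78):
  c_1 = 9·266 + (-21)·(-236) + (-14)·(695) + 32·78 = 116
  c_2 = 5·266 + (-12)·(-236) + (-8)·(695) + 18·78 = 6
  c_3 = (-5)·(266) + (-7)·(-236) + 1·695 + (-13)·(78) = 3
  c_4 = (-2)·(266) + (-4)·(-236) + 0·695 + (-5)·(78) = 22
Writing each c_i in base p = 5:
  c_1 = 116 = 1·5^0 + 3·5^1 + 4·5^2
  c_2 = 6 = 1·5^0 + 1·5^1
  c_3 = 3 = 3·5^0
  c_4 = 22 = 2·5^0 + 4·5^1
p-restricted factor λ_0 = (1, 1, 3, 2)
p-restricted factor λ_1 = (3, 1, 0, 4)
p-restricted factor λ_2 = (4, 0, 0, 0)

((1, 1, 3, 2), (3, 1, 0, 4), (4, 0, 0, 0))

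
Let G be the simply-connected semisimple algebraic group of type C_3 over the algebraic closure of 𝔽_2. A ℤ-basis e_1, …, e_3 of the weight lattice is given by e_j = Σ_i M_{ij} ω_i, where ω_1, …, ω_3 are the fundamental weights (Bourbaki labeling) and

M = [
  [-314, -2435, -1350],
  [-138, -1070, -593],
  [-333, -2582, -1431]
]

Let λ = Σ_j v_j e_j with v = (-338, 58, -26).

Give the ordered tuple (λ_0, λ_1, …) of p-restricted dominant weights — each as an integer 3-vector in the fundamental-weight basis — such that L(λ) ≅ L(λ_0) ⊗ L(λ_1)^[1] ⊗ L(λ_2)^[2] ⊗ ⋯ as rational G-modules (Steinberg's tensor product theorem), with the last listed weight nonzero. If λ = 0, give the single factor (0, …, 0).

Converting to the ω-basis (c_i = row i of M dotted with v = (-338, 58, -26)):
  c_1 = -314*-338 + -2435*58 + -1350*-26 = 2
  c_2 = -138*-338 + -1070*58 + -593*-26 = 2
  c_3 = -333*-338 + -2582*58 + -1431*-26 = 4
Expand coordinatewise in base 2:
  c_1 = 2 = 0·2^0 + 1·2^1
  c_2 = 2 = 0·2^0 + 1·2^1
  c_3 = 4 = 0·2^0 + 0·2^1 + 1·2^2
p-restricted factor λ_0 = (0, 0, 0)
p-restricted factor λ_1 = (1, 1, 0)
p-restricted factor λ_2 = (0, 0, 1)

((0, 0, 0), (1, 1, 0), (0, 0, 1))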